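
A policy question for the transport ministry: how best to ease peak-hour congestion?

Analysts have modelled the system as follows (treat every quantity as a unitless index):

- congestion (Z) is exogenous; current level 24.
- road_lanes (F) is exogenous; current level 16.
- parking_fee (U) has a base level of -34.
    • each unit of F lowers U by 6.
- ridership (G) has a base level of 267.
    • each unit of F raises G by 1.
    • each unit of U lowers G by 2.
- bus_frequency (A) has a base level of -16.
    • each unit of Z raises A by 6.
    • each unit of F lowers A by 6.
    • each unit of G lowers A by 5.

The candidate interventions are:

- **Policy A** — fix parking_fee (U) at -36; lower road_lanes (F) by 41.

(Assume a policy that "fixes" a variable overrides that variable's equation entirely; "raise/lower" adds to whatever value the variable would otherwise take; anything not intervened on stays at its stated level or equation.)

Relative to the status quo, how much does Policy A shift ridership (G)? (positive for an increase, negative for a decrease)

-229

Baseline:
  F = 16
  U = -34 − 6·16 = -130
  G = 267 + 16 − 2·(-130) = 543
Policy A (U := -36, F − 41):
  F = 16 − 41 = -25
  U = -36
  G = 267 + (-25) − 2·(-36) = 314
Change in G: 314 − 543 = -229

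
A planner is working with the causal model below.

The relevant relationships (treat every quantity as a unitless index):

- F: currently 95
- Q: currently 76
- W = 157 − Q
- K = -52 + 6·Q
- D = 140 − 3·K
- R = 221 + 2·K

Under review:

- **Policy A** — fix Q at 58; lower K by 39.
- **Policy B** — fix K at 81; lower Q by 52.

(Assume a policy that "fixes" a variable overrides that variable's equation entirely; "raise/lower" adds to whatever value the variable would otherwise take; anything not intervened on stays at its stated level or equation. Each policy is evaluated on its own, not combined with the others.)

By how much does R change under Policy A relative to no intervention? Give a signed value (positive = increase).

-294

Baseline:
  Q = 76
  K = -52 + 6·76 = 404
  R = 221 + 2·404 = 1029
Policy A (Q := 58, K − 39):
  Q = 58
  K = -52 + 6·58 (−39 from intervention) = 257
  R = 221 + 2·257 = 735
Change in R: 735 − 1029 = -294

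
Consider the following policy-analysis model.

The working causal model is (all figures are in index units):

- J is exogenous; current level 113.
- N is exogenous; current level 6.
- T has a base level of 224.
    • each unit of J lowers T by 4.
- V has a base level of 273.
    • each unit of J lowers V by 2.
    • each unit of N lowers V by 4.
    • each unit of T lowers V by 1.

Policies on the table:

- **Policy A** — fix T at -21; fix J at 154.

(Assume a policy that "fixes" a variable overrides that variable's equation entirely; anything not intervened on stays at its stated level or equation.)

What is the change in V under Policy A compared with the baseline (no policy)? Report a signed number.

Baseline:
  J = 113
  N = 6
  T = 224 − 4·113 = -228
  V = 273 − 2·113 − 4·6 − (-228) = 251
Policy A (T := -21, J := 154):
  J = 154
  N = 6
  T = -21
  V = 273 − 2·154 − 4·6 − (-21) = -38
Change in V: -38 − 251 = -289

-289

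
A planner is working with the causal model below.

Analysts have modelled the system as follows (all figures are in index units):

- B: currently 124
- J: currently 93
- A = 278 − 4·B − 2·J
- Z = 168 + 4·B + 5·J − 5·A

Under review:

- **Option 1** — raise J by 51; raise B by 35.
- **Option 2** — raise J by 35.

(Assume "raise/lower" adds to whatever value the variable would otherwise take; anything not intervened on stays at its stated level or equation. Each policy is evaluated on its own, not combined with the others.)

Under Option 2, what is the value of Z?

3674

Option 2 (J + 35):
  B = 124
  J = 93 + 35 = 128
  A = 278 − 4·124 − 2·128 = -474
  Z = 168 + 4·124 + 5·128 − 5·(-474) = 3674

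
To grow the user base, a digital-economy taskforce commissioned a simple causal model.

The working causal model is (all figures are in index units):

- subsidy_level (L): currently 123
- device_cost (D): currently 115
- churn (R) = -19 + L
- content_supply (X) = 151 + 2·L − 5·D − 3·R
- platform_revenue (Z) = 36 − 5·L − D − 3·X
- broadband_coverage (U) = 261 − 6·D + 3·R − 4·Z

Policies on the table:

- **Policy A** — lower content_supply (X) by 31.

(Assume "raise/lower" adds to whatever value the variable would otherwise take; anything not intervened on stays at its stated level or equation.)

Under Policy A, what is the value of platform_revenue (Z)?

Policy A (X − 31):
  L = 123
  D = 115
  R = -19 + 123 = 104
  X = 151 + 2·123 − 5·115 − 3·104 (−31 from intervention) = -521
  Z = 36 − 5·123 − 115 − 3·(-521) = 869

869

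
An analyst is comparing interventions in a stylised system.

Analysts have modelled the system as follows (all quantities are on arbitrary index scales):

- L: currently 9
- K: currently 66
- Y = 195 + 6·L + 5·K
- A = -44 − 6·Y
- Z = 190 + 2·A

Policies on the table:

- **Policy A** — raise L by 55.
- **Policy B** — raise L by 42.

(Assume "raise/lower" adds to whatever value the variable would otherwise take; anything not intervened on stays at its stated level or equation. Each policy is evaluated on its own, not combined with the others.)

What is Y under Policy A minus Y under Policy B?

Policy A (L + 55):
  L = 9 + 55 = 64
  K = 66
  Y = 195 + 6·64 + 5·66 = 909
Policy B (L + 42):
  L = 9 + 42 = 51
  K = 66
  Y = 195 + 6·51 + 5·66 = 831
Y: 909 − 831 = 78

78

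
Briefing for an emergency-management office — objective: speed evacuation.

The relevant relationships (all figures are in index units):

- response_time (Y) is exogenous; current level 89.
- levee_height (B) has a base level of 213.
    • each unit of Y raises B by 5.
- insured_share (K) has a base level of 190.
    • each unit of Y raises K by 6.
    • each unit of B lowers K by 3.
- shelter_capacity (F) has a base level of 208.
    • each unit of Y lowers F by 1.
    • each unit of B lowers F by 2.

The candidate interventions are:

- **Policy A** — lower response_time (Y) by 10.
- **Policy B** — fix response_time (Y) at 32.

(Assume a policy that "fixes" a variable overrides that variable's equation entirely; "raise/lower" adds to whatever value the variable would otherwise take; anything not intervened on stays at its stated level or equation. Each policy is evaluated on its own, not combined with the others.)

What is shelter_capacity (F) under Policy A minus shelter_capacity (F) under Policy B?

Policy A (Y − 10):
  Y = 89 − 10 = 79
  B = 213 + 5·79 = 608
  F = 208 − 79 − 2·608 = -1087
Policy B (Y := 32):
  Y = 32
  B = 213 + 5·32 = 373
  F = 208 − 32 − 2·373 = -570
F: -1087 − (-570) = -517

-517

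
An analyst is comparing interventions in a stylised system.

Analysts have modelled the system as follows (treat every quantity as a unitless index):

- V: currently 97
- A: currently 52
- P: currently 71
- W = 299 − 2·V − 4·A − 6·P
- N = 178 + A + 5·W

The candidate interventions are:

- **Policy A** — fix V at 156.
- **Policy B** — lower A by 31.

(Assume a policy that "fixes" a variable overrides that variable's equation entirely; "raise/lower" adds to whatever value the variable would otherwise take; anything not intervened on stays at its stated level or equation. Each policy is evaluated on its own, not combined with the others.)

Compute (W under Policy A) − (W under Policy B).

Policy A (V := 156):
  V = 156
  A = 52
  P = 71
  W = 299 − 2·156 − 4·52 − 6·71 = -647
Policy B (A − 31):
  V = 97
  A = 52 − 31 = 21
  P = 71
  W = 299 − 2·97 − 4·21 − 6·71 = -405
W: -647 − (-405) = -242

-242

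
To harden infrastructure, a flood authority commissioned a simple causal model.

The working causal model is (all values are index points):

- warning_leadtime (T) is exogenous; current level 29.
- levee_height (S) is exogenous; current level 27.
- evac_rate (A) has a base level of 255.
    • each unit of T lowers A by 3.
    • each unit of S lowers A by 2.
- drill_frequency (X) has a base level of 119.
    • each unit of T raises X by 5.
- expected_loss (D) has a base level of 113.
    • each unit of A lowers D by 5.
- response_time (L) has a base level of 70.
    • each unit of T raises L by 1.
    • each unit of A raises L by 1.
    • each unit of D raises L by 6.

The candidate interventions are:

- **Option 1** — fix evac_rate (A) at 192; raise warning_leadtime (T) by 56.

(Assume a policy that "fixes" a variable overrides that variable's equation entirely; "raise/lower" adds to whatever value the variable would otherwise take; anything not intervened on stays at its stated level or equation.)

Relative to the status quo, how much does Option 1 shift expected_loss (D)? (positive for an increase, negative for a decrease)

Baseline:
  T = 29
  S = 27
  A = 255 − 3·29 − 2·27 = 114
  D = 113 − 5·114 = -457
Option 1 (A := 192, T + 56):
  T = 29 + 56 = 85
  S = 27
  A = 192
  D = 113 − 5·192 = -847
Change in D: -847 − (-457) = -390

-390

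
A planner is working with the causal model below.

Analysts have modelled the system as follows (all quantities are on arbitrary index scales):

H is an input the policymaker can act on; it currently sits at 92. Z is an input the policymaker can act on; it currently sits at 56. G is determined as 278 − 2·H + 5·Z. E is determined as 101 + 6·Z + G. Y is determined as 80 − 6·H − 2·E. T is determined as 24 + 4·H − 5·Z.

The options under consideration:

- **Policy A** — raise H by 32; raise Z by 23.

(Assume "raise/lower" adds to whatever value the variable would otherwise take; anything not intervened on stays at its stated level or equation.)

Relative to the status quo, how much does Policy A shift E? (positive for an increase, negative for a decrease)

Baseline:
  H = 92
  Z = 56
  G = 278 − 2·92 + 5·56 = 374
  E = 101 + 6·56 + 374 = 811
Policy A (H + 32, Z + 23):
  H = 92 + 32 = 124
  Z = 56 + 23 = 79
  G = 278 − 2·124 + 5·79 = 425
  E = 101 + 6·79 + 425 = 1000
Change in E: 1000 − 811 = 189

189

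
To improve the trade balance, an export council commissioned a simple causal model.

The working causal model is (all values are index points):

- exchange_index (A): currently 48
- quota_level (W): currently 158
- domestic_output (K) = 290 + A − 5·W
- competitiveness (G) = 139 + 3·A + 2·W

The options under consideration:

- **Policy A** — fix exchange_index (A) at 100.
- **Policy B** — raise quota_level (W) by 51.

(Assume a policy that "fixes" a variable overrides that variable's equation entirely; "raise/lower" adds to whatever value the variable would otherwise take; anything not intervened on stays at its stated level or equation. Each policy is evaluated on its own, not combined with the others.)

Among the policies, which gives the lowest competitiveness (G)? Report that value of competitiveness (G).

701

Policy A (A := 100):
  A = 100
  W = 158
  G = 139 + 3·100 + 2·158 = 755
Policy B (W + 51):
  A = 48
  W = 158 + 51 = 209
  G = 139 + 3·48 + 2·209 = 701
Comparing — Policy A: G=755, Policy B: G=701. Lowest is 701 (Policy B).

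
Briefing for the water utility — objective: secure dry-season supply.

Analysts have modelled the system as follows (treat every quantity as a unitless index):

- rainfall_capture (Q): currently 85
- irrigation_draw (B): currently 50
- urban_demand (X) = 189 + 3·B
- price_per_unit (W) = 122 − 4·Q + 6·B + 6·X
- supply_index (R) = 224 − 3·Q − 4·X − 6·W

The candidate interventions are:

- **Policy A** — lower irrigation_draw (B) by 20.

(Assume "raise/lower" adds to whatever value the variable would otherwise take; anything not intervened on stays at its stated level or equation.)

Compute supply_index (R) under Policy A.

Policy A (B − 20):
  Q = 85
  B = 50 − 20 = 30
  X = 189 + 3·30 = 279
  W = 122 − 4·85 + 6·30 + 6·279 = 1636
  R = 224 − 3·85 − 4·279 − 6·1636 = -10963

-10963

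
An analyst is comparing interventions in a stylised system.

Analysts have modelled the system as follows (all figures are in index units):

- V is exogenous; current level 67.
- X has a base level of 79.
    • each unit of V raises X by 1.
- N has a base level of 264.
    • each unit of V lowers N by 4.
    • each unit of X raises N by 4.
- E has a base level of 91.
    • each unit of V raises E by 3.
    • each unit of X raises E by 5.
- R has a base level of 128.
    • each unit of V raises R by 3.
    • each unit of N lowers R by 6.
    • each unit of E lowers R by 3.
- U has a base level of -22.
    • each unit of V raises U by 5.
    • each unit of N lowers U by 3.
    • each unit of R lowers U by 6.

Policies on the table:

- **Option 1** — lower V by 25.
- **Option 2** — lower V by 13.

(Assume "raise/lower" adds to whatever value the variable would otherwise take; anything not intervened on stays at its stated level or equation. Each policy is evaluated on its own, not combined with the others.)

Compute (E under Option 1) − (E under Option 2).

-96

Option 1 (V − 25):
  V = 67 − 25 = 42
  X = 79 + 42 = 121
  E = 91 + 3·42 + 5·121 = 822
Option 2 (V − 13):
  V = 67 − 13 = 54
  X = 79 + 54 = 133
  E = 91 + 3·54 + 5·133 = 918
E: 822 − 918 = -96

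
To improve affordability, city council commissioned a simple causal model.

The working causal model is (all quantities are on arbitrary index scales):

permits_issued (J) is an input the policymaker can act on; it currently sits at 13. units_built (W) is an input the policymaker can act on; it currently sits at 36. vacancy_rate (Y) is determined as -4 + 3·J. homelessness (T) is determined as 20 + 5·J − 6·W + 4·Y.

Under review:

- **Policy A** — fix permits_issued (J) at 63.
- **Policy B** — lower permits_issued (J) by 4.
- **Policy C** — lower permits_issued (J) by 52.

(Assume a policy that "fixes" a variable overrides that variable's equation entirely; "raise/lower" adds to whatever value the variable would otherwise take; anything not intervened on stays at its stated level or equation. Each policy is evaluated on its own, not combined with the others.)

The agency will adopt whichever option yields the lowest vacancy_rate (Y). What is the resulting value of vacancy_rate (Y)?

-121

Policy A (J := 63):
  J = 63
  Y = -4 + 3·63 = 185
Policy B (J − 4):
  J = 13 − 4 = 9
  Y = -4 + 3·9 = 23
Policy C (J − 52):
  J = 13 − 52 = -39
  Y = -4 + 3·(-39) = -121
Comparing — Policy A: Y=185, Policy B: Y=23, Policy C: Y=-121. Lowest is -121 (Policy C).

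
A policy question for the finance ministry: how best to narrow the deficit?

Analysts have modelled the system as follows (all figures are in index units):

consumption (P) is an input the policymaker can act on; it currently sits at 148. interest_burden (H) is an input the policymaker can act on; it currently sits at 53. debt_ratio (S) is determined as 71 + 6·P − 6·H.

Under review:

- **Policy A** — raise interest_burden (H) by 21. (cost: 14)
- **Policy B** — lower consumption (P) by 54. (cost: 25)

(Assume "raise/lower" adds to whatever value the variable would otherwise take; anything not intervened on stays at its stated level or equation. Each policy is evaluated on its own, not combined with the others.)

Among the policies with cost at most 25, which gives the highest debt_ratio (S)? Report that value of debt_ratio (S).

515

Policy A (H + 21):
  P = 148
  H = 53 + 21 = 74
  S = 71 + 6·148 − 6·74 = 515
Policy B (P − 54):
  P = 148 − 54 = 94
  H = 53
  S = 71 + 6·94 − 6·53 = 317
Comparing — Policy A: S=515, Policy B: S=317. Highest is 515 (Policy A).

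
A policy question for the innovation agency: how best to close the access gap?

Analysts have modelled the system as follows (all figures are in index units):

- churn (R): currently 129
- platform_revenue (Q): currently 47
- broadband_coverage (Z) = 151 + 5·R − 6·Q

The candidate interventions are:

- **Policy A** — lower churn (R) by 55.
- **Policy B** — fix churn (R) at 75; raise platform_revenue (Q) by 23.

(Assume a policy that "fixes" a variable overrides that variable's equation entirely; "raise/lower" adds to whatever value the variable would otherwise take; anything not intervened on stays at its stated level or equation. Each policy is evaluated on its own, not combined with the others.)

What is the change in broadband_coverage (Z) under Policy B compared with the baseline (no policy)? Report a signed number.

Baseline:
  R = 129
  Q = 47
  Z = 151 + 5·129 − 6·47 = 514
Policy B (R := 75, Q + 23):
  R = 75
  Q = 47 + 23 = 70
  Z = 151 + 5·75 − 6·70 = 106
Change in Z: 106 − 514 = -408

-408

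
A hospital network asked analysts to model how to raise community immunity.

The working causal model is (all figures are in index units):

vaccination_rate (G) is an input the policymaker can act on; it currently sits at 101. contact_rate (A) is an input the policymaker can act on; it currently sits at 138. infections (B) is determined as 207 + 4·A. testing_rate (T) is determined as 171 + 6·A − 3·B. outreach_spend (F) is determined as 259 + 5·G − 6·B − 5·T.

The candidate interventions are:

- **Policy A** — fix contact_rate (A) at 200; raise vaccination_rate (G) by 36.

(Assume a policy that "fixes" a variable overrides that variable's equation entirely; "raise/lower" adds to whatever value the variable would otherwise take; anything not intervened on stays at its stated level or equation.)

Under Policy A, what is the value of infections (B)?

1007

Policy A (A := 200, G + 36):
  A = 200
  B = 207 + 4·200 = 1007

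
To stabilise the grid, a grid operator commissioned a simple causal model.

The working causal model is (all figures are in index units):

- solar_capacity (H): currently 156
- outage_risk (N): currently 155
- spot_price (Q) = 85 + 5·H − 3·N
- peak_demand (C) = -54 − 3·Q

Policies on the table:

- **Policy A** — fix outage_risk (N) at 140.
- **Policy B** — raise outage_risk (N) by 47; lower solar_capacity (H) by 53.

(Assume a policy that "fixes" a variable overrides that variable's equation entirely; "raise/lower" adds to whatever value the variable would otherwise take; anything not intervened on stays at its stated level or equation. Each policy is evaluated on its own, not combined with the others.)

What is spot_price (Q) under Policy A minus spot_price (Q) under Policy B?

Policy A (N := 140):
  H = 156
  N = 140
  Q = 85 + 5·156 − 3·140 = 445
Policy B (N + 47, H − 53):
  H = 156 − 53 = 103
  N = 155 + 47 = 202
  Q = 85 + 5·103 − 3·202 = -6
Q: 445 − (-6) = 451

451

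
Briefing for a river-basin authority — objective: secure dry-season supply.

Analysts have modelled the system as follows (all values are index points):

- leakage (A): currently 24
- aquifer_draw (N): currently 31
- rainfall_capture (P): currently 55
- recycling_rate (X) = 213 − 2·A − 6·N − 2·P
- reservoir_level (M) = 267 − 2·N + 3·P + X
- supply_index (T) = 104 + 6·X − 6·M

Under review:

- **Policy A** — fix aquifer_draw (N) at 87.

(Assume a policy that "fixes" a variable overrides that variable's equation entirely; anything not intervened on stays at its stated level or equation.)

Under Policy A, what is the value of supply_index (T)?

-1444

Policy A (N := 87):
  A = 24
  N = 87
  P = 55
  X = 213 − 2·24 − 6·87 − 2·55 = -467
  M = 267 − 2·87 + 3·55 + (-467) = -209
  T = 104 + 6·(-467) − 6·(-209) = -1444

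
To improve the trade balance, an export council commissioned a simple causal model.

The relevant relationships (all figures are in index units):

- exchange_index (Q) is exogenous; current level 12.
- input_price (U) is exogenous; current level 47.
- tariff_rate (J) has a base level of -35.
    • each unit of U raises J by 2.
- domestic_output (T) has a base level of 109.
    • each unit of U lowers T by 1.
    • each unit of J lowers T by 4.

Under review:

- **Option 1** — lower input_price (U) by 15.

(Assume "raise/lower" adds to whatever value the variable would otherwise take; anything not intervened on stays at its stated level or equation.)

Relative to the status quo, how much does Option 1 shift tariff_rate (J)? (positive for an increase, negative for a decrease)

-30

Baseline:
  U = 47
  J = -35 + 2·47 = 59
Option 1 (U − 15):
  U = 47 − 15 = 32
  J = -35 + 2·32 = 29
Change in J: 29 − 59 = -30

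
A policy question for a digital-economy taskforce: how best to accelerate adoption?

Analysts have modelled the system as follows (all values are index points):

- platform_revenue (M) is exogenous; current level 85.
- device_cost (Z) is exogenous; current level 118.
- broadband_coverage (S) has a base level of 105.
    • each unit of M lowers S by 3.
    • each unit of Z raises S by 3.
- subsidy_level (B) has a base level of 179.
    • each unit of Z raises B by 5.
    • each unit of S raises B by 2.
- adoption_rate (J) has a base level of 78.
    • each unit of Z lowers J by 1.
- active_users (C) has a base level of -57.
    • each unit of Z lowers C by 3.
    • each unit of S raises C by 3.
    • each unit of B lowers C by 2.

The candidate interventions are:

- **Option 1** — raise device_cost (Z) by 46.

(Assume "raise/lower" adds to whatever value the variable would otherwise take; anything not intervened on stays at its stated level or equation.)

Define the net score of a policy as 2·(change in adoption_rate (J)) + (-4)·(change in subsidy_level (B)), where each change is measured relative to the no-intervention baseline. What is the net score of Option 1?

-2116

Baseline:
  M = 85
  Z = 118
  S = 105 − 3·85 + 3·118 = 204
  B = 179 + 5·118 + 2·204 = 1177
  J = 78 − 118 = -40
Option 1 (Z + 46):
  M = 85
  Z = 118 + 46 = 164
  S = 105 − 3·85 + 3·164 = 342
  B = 179 + 5·164 + 2·342 = 1683
  J = 78 − 164 = -86
ΔJ = -86 − (-40) = -46; ΔB = 1683 − 1177 = 506
Score = 2·(-46) + (-4)·506 = -2116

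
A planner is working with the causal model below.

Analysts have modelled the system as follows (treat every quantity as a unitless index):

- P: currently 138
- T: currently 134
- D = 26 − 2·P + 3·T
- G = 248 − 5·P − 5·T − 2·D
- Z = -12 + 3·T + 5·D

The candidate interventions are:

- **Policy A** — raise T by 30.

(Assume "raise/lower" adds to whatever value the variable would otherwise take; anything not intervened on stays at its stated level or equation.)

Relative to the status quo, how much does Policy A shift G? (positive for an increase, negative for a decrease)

Baseline:
  P = 138
  T = 134
  D = 26 − 2·138 + 3·134 = 152
  G = 248 − 5·138 − 5·134 − 2·152 = -1416
Policy A (T + 30):
  P = 138
  T = 134 + 30 = 164
  D = 26 − 2·138 + 3·164 = 242
  G = 248 − 5·138 − 5·164 − 2·242 = -1746
Change in G: -1746 − (-1416) = -330

-330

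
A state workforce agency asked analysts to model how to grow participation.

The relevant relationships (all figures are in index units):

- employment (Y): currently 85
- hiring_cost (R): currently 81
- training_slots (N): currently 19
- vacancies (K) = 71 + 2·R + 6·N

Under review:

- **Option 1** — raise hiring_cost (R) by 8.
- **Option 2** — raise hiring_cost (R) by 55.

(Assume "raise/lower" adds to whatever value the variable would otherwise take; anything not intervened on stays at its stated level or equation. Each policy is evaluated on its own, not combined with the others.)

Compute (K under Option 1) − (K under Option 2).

-94

Option 1 (R + 8):
  R = 81 + 8 = 89
  N = 19
  K = 71 + 2·89 + 6·19 = 363
Option 2 (R + 55):
  R = 81 + 55 = 136
  N = 19
  K = 71 + 2·136 + 6·19 = 457
K: 363 − 457 = -94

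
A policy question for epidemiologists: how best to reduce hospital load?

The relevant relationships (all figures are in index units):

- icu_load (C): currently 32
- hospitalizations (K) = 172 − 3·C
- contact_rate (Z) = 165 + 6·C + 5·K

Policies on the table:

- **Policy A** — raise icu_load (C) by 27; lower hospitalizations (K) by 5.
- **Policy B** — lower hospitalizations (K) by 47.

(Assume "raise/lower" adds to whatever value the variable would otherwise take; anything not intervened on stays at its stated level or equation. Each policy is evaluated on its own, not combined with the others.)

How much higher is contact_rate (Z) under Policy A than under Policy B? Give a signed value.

-33

Policy A (C + 27, K − 5):
  C = 32 + 27 = 59
  K = 172 − 3·59 (−5 from intervention) = -10
  Z = 165 + 6·59 + 5·(-10) = 469
Policy B (K − 47):
  C = 32
  K = 172 − 3·32 (−47 from intervention) = 29
  Z = 165 + 6·32 + 5·29 = 502
Z: 469 − 502 = -33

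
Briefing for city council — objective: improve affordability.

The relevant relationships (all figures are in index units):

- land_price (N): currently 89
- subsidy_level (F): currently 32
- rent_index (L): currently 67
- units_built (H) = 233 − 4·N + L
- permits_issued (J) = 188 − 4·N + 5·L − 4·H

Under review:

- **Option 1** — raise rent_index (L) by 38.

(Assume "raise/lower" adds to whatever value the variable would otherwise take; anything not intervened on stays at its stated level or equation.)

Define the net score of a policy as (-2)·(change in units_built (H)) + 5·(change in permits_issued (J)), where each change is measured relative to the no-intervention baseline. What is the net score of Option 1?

114

Baseline:
  N = 89
  L = 67
  H = 233 − 4·89 + 67 = -56
  J = 188 − 4·89 + 5·67 − 4·(-56) = 391
Option 1 (L + 38):
  N = 89
  L = 67 + 38 = 105
  H = 233 − 4·89 + 105 = -18
  J = 188 − 4·89 + 5·105 − 4·(-18) = 429
ΔH = -18 − (-56) = 38; ΔJ = 429 − 391 = 38
Score = (-2)·38 + 5·38 = 114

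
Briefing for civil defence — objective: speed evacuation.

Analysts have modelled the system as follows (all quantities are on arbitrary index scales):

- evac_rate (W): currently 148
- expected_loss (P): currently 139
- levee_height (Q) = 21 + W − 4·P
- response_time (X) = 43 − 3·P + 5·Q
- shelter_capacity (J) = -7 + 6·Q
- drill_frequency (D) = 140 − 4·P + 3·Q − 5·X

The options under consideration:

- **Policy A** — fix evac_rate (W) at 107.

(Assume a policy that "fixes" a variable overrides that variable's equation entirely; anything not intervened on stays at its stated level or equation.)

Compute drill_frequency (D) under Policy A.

Policy A (W := 107):
  W = 107
  P = 139
  Q = 21 + 107 − 4·139 = -428
  X = 43 − 3·139 + 5·(-428) = -2514
  D = 140 − 4·139 + 3·(-428) − 5·(-2514) = 10870

10870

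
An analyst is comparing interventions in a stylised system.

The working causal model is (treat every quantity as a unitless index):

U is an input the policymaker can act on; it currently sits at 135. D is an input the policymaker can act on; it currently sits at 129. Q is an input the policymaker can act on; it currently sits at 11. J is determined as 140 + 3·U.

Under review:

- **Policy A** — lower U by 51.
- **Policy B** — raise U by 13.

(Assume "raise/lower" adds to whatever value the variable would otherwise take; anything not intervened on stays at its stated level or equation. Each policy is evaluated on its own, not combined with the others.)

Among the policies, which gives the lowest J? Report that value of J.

392

Policy A (U − 51):
  U = 135 − 51 = 84
  J = 140 + 3·84 = 392
Policy B (U + 13):
  U = 135 + 13 = 148
  J = 140 + 3·148 = 584
Comparing — Policy A: J=392, Policy B: J=584. Lowest is 392 (Policy A).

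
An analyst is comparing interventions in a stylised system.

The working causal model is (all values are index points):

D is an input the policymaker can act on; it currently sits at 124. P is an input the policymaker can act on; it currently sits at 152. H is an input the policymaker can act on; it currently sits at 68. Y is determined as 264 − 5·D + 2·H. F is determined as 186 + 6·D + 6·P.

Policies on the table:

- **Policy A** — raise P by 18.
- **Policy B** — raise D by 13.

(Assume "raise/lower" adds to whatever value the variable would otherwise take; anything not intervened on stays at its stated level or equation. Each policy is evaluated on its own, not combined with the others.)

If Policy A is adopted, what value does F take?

Policy A (P + 18):
  D = 124
  P = 152 + 18 = 170
  F = 186 + 6·124 + 6·170 = 1950

1950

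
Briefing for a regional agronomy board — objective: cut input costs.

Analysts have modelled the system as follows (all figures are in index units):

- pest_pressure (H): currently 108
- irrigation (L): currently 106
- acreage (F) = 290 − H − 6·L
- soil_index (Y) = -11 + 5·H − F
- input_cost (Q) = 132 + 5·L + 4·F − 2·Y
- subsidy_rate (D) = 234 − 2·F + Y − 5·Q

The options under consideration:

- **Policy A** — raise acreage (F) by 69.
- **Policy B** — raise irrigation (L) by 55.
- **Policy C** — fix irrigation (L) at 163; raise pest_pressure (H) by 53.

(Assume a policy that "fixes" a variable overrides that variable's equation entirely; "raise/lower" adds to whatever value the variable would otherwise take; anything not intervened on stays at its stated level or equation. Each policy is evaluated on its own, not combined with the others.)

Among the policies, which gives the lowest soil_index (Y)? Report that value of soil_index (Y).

914

Policy A (F + 69):
  H = 108
  L = 106
  F = 290 − 108 − 6·106 (+69 from intervention) = -385
  Y = -11 + 5·108 − (-385) = 914
Policy B (L + 55):
  H = 108
  L = 106 + 55 = 161
  F = 290 − 108 − 6·161 = -784
  Y = -11 + 5·108 − (-784) = 1313
Policy C (L := 163, H + 53):
  H = 108 + 53 = 161
  L = 163
  F = 290 − 161 − 6·163 = -849
  Y = -11 + 5·161 − (-849) = 1643
Comparing — Policy A: Y=914, Policy B: Y=1313, Policy C: Y=1643. Lowest is 914 (Policy A).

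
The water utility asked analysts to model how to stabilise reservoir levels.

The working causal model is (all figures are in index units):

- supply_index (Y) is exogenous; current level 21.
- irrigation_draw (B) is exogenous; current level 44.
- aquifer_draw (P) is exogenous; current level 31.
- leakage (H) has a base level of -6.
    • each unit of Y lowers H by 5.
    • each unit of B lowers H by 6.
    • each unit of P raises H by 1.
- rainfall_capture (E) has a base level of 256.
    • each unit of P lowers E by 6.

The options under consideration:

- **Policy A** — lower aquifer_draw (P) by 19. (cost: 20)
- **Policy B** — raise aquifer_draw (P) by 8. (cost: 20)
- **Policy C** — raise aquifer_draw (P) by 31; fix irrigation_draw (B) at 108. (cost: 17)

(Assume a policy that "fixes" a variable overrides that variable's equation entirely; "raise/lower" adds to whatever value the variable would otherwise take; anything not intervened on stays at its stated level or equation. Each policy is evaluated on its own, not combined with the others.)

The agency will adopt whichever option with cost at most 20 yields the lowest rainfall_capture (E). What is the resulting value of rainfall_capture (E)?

Policy A (P − 19):
  P = 31 − 19 = 12
  E = 256 − 6·12 = 184
Policy B (P + 8):
  P = 31 + 8 = 39
  E = 256 − 6·39 = 22
Policy C (P + 31, B := 108):
  P = 31 + 31 = 62
  E = 256 − 6·62 = -116
Comparing — Policy A: E=184, Policy B: E=22, Policy C: E=-116. Lowest is -116 (Policy C).

-116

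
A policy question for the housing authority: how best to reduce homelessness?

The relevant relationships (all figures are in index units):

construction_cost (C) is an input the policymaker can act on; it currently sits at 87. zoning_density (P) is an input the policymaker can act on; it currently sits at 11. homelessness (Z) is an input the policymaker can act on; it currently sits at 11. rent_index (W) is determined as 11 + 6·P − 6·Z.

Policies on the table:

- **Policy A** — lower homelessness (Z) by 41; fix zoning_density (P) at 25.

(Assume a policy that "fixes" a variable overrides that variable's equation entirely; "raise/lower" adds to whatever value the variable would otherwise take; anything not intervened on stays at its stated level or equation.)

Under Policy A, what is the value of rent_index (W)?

341

Policy A (Z − 41, P := 25):
  P = 25
  Z = 11 − 41 = -30
  W = 11 + 6·25 − 6·(-30) = 341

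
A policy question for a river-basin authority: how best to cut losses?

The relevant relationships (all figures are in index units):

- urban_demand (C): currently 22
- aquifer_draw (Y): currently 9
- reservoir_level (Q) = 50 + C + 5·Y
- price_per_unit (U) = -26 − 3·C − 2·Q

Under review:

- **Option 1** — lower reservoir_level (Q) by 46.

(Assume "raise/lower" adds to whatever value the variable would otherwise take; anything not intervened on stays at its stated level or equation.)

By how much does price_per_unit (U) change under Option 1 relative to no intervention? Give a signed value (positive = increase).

Baseline:
  C = 22
  Y = 9
  Q = 50 + 22 + 5·9 = 117
  U = -26 − 3·22 − 2·117 = -326
Option 1 (Q − 46):
  C = 22
  Y = 9
  Q = 50 + 22 + 5·9 (−46 from intervention) = 71
  U = -26 − 3·22 − 2·71 = -234
Change in U: -234 − (-326) = 92

92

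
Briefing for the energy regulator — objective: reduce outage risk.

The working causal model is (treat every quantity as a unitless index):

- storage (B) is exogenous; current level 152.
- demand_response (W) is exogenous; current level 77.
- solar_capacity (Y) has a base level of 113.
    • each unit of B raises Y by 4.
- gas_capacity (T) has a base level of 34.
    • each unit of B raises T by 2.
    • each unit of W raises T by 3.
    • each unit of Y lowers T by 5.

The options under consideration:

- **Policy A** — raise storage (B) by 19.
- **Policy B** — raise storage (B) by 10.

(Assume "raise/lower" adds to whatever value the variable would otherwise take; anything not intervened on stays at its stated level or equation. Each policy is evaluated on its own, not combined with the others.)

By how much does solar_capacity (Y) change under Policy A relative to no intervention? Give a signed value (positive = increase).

Baseline:
  B = 152
  Y = 113 + 4·152 = 721
Policy A (B + 19):
  B = 152 + 19 = 171
  Y = 113 + 4·171 = 797
Change in Y: 797 − 721 = 76

76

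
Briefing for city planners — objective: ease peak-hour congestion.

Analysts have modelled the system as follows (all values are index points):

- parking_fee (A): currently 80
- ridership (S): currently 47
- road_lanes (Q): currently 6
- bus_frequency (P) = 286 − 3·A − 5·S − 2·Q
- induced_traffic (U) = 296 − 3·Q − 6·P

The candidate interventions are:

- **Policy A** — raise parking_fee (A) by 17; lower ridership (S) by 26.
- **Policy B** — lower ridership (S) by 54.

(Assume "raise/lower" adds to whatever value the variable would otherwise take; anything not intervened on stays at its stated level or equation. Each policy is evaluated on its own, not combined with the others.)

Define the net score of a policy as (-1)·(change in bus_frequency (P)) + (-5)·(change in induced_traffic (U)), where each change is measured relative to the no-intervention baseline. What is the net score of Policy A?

2291

Baseline:
  A = 80
  S = 47
  Q = 6
  P = 286 − 3·80 − 5·47 − 2·6 = -201
  U = 296 − 3·6 − 6·(-201) = 1484
Policy A (A + 17, S − 26):
  A = 80 + 17 = 97
  S = 47 − 26 = 21
  Q = 6
  P = 286 − 3·97 − 5·21 − 2·6 = -122
  U = 296 − 3·6 − 6·(-122) = 1010
ΔP = -122 − (-201) = 79; ΔU = 1010 − 1484 = -474
Score = (-1)·79 + (-5)·(-474) = 2291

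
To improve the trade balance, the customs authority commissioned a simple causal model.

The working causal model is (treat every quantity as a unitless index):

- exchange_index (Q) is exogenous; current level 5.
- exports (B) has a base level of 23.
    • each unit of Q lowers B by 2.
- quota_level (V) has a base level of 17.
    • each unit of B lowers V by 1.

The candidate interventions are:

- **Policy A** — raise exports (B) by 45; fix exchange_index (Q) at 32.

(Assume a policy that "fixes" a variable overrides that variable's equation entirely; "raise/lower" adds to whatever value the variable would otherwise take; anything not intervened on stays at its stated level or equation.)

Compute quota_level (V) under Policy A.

13

Policy A (B + 45, Q := 32):
  Q = 32
  B = 23 − 2·32 (+45 from intervention) = 4
  V = 17 − 4 = 13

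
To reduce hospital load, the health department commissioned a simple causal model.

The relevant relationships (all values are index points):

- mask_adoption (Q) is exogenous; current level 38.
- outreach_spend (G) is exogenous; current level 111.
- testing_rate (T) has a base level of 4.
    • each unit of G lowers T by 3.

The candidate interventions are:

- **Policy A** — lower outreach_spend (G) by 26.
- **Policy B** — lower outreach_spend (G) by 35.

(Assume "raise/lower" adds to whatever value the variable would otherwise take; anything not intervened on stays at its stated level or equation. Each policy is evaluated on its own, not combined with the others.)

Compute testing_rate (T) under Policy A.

Policy A (G − 26):
  G = 111 − 26 = 85
  T = 4 − 3·85 = -251

-251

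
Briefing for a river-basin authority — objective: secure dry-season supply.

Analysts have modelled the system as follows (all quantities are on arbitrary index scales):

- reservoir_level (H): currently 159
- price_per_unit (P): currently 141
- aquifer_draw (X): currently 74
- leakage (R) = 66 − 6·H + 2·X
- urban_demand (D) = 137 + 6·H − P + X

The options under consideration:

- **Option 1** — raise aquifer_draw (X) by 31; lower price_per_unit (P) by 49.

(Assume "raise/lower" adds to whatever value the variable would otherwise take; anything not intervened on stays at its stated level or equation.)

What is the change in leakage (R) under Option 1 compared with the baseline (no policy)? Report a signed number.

Baseline:
  H = 159
  X = 74
  R = 66 − 6·159 + 2·74 = -740
Option 1 (X + 31, P − 49):
  H = 159
  X = 74 + 31 = 105
  R = 66 − 6·159 + 2·105 = -678
Change in R: -678 − (-740) = 62

62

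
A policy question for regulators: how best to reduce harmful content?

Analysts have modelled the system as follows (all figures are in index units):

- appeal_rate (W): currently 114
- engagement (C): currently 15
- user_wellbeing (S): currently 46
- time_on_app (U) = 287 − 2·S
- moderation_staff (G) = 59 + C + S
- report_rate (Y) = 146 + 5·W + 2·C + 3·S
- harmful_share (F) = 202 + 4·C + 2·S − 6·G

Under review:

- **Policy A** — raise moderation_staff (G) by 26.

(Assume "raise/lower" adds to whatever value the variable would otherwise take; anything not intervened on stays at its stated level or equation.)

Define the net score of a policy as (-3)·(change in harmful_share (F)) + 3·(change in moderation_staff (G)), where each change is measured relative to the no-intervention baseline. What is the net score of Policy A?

546

Baseline:
  C = 15
  S = 46
  G = 59 + 15 + 46 = 120
  F = 202 + 4·15 + 2·46 − 6·120 = -366
Policy A (G + 26):
  C = 15
  S = 46
  G = 59 + 15 + 46 (+26 from intervention) = 146
  F = 202 + 4·15 + 2·46 − 6·146 = -522
ΔF = -522 − (-366) = -156; ΔG = 146 − 120 = 26
Score = (-3)·(-156) + 3·26 = 546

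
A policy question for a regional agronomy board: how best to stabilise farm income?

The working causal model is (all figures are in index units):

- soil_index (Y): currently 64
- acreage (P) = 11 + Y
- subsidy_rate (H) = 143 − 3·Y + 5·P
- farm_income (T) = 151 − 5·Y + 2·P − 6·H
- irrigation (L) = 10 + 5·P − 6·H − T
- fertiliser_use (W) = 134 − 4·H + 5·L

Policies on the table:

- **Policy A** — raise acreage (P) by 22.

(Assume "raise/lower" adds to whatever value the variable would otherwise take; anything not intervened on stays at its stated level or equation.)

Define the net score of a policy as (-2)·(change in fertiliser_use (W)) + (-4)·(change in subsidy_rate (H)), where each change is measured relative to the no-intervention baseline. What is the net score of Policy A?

Baseline:
  Y = 64
  P = 11 + 64 = 75
  H = 143 − 3·64 + 5·75 = 326
  T = 151 − 5·64 + 2·75 − 6·326 = -1975
  L = 10 + 5·75 − 6·326 − (-1975) = 404
  W = 134 − 4·326 + 5·404 = 850
Policy A (P + 22):
  Y = 64
  P = 11 + 64 (+22 from intervention) = 97
  H = 143 − 3·64 + 5·97 = 436
  T = 151 − 5·64 + 2·97 − 6·436 = -2591
  L = 10 + 5·97 − 6·436 − (-2591) = 470
  W = 134 − 4·436 + 5·470 = 740
ΔW = 740 − 850 = -110; ΔH = 436 − 326 = 110
Score = (-2)·(-110) + (-4)·110 = -220

-220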